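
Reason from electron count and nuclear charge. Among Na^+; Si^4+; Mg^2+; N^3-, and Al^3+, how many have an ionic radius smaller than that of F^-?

Isoelectronic series (10 e⁻ each). Size is set by nuclear charge: more protons means a smaller ion. Si^4+ (Z=14), Al^3+ (Z=13), Mg^2+ (Z=12), Na^+ (Z=11), F^- (Z=9), N^3- (Z=7).
Ordering all of them (including F^-) by radius gives Si^4+ < Al^3+ < Mg^2+ < Na^+ < F^- < N^3-. That's 4.

4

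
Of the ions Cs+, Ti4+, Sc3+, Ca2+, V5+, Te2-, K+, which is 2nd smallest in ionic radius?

Electron counts and nuclear charges: V5+ has 18 e⁻ (Z=23), Ti4+ has 18 e⁻ (Z=22), Sc3+ has 18 e⁻ (Z=21), Ca2+ has 18 e⁻ (Z=20), K+ has 18 e⁻ (Z=19), Cs+ has 54 e⁻ (Z=55), Te2- has 54 e⁻ (Z=52). V5+ < Ti4+ (both 18 e⁻, Z=23>22); Ti4+ < Sc3+ (both 18 e⁻, Z=22>21); Sc3+ < Ca2+ (both 18 e⁻, Z=21>20); Ca2+ < K+ (both 18 e⁻, Z=20>19); K+ < Cs+ (same group, period 4 vs 6); Cs+ < Te2- (both 54 e⁻, Z=55>52).
Full ascending order: V5+ < Ti4+ < Sc3+ < Ca2+ < K+ < Cs+ < Te2-. Counting from the smallest, position 2 is Ti4+.

Ti4+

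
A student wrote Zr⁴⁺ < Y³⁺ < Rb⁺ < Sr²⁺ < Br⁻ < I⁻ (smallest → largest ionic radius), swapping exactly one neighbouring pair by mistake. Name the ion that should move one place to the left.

Sr²⁺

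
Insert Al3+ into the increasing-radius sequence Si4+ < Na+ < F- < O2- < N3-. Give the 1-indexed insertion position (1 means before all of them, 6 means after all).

These species are isoelectronic with 10 electrons. The only difference is the number of protons: Si4+ (Z=14), Al3+ (Z=13), Na+ (Z=11), F- (Z=9), O2- (Z=8), N3- (Z=7). The strongest nuclear pull (Si4+) gives the smallest ion.
Merged order: Si4+ < Al3+ < Na+ < F- < O2- < N3- — Al3+ is number 2.

2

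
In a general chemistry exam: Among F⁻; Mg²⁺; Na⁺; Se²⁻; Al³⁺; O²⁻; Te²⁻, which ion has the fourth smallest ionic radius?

F⁻

First list Z and electron count for each: Al³⁺: 10 e⁻, Z=13, Mg²⁺: 10 e⁻, Z=12, Na⁺: 10 e⁻, Z=11, F⁻: 10 e⁻, Z=9, O²⁻: 10 e⁻, Z=8, Se²⁻: 36 e⁻, Z=34, Te²⁻: 54 e⁻, Z=52. Al³⁺ < Mg²⁺ (both 10 e⁻, Z=13>12); Mg²⁺ < Na⁺ (isoelectronic, higher Z=12 is smaller); Na⁺ < F⁻ (both 10 e⁻, Z=11>9); F⁻ < O²⁻ (both 10 e⁻, Z=9>8); O²⁻ < Se²⁻ (same group, period 2 vs 4); Se²⁻ < Te²⁻ (same group, 1 shell fewer).
That gives Al³⁺ < Mg²⁺ < Na⁺ < F⁻ < O²⁻ < Se²⁻ < Te²⁻. From the smallest end, number 4 is F⁻.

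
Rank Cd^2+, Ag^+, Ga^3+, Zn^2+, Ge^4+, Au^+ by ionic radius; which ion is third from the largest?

Tabulating Z and e⁻: Ge^4+ (Z=32, 28 e⁻), Ga^3+ (Z=31, 28 e⁻), Zn^2+ (Z=30, 28 e⁻), Cd^2+ (Z=48, 46 e⁻), Ag^+ (Z=47, 46 e⁻), Au^+ (Z=79, 78 e⁻). Ge^4+ < Ga^3+ (both 28 e⁻, Z=32>31); Ga^3+ < Zn^2+ (isoelectronic, higher Z=31 is smaller); Zn^2+ < Cd^2+ (same group, 1 shell fewer); Cd^2+ < Ag^+ (both 46 e⁻, Z=48>47); Ag^+ < Au^+ (same group, 1 shell fewer).
Full ascending order: Ge^4+ < Ga^3+ < Zn^2+ < Cd^2+ < Ag^+ < Au^+. Counting from the largest, position 3 is Cd^2+.

Cd^2+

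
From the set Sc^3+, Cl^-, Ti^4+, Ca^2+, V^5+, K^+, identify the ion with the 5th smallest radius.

All of these have 18 electrons (isoelectronic). With the same electron cloud, the ion with the most protons pulls it in tightest. Nuclear charges: V^5+ (Z=23), Ti^4+ (Z=22), Sc^3+ (Z=21), Ca^2+ (Z=20), K^+ (Z=19), Cl^- (Z=17). Highest Z is smallest.
Ordering: V^5+ < Ti^4+ < Sc^3+ < Ca^2+ < K^+ < Cl^-. The 5th smallest is K^+.

K^+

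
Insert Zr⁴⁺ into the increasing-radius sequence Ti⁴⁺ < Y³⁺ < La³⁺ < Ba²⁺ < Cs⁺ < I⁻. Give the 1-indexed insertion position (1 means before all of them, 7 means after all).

Electron counts and nuclear charges: Ti⁴⁺ has 18 e⁻ (Z=22), Zr⁴⁺ has 36 e⁻ (Z=40), Y³⁺ has 36 e⁻ (Z=39), La³⁺ has 54 e⁻ (Z=57), Ba²⁺ has 54 e⁻ (Z=56), Cs⁺ has 54 e⁻ (Z=55), I⁻ has 54 e⁻ (Z=53). Ti⁴⁺ < Zr⁴⁺ (same group, period 4 vs 5); Zr⁴⁺ < Y³⁺ (isoelectronic, higher Z=40 is smaller); Y³⁺ < La³⁺ (same group, 1 shell fewer); La³⁺ < Ba²⁺ (isoelectronic, higher Z=57 is smaller); Ba²⁺ < Cs⁺ (both 54 e⁻, Z=56>55); Cs⁺ < I⁻ (both 54 e⁻, Z=55>53).
Merged order: Ti⁴⁺ < Zr⁴⁺ < Y³⁺ < La³⁺ < Ba²⁺ < Cs⁺ < I⁻ — Zr⁴⁺ is number 2.

2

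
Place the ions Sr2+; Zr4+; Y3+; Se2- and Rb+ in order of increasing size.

These species are isoelectronic with 36 electrons. The only difference is the number of protons: Zr4+ (Z=40), Y3+ (Z=39), Sr2+ (Z=38), Rb+ (Z=37), Se2- (Z=34). The strongest nuclear pull (Zr4+) gives the smallest ion.

Zr4+ < Y3+ < Sr2+ < Rb+ < Se2-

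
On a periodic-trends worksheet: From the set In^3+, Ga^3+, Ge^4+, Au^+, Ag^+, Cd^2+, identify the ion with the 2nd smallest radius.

First list Z and electron count for each: Ge^4+ (Z=32, 28 e⁻), Ga^3+ (Z=31, 28 e⁻), In^3+ (Z=49, 46 e⁻), Cd^2+ (Z=48, 46 e⁻), Ag^+ (Z=47, 46 e⁻), Au^+ (Z=79, 78 e⁻). Ge^4+ < Ga^3+ (both 28 e⁻, Z=32>31); Ga^3+ < In^3+ (same group, 1 shell fewer); In^3+ < Cd^2+ (both 46 e⁻, Z=49>48); Cd^2+ < Ag^+ (both 46 e⁻, Z=48>47); Ag^+ < Au^+ (same group, 1 shell fewer).
That gives Ge^4+ < Ga^3+ < In^3+ < Cd^2+ < Ag^+ < Au^+. From the smallest end, number 2 is Ga^3+.

Ga^3+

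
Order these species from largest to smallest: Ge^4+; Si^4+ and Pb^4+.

All are in the same group with charge +4. Radius grows down the group as n (the outermost shell) increases.

Pb^4+ > Ge^4+ > Si^4+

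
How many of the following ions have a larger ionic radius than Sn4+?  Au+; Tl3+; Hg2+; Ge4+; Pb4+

4

Electron counts and nuclear charges: Ge4+ (Z=32, 28 e⁻), Sn4+ (Z=50, 46 e⁻), Pb4+ (Z=82, 78 e⁻), Tl3+ (Z=81, 78 e⁻), Hg2+ (Z=80, 78 e⁻), Au+ (Z=79, 78 e⁻). Ge4+ < Sn4+ (same group, period 4 vs 5); Sn4+ < Pb4+ (same group, period 5 vs 6); Pb4+ < Tl3+ (both 78 e⁻, Z=82>81); Tl3+ < Hg2+ (both 78 e⁻, Z=81>80); Hg2+ < Au+ (both 78 e⁻, Z=80>79).
Relative to Sn4+, the ions that are larger are Pb4+, Tl3+, Hg2+, Au+. Count: 4.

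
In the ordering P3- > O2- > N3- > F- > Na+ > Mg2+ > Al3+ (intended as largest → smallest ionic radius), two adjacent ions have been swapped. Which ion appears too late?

Scanning neighbour by neighbour, only O2-/N3- violates a trend: O2- and N3- share 10 electrons; the higher nuclear charge on O (Z=8) contracts it more, so O2- < N3-. That makes N3- the one sitting a position late relative to where it belongs.

N3-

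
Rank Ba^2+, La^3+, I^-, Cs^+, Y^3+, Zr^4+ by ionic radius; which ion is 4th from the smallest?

Ba^2+

Electron counts and nuclear charges: Zr^4+ has 36 e⁻ (Z=40), Y^3+ has 36 e⁻ (Z=39), La^3+ has 54 e⁻ (Z=57), Ba^2+ has 54 e⁻ (Z=56), Cs^+ has 54 e⁻ (Z=55), I^- has 54 e⁻ (Z=53). Zr^4+ < Y^3+ (both 36 e⁻, Z=40>39); Y^3+ < La^3+ (same group, period 5 vs 6); La^3+ < Ba^2+ (both 54 e⁻, Z=57>56); Ba^2+ < Cs^+ (both 54 e⁻, Z=56>55); Cs^+ < I^- (both 54 e⁻, Z=55>53).
Ordering: Zr^4+ < Y^3+ < La^3+ < Ba^2+ < Cs^+ < I^-. The 4th smallest is Ba^2+.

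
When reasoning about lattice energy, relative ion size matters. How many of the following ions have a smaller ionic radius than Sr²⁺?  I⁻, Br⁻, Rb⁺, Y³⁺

1

Electron counts and nuclear charges: Y³⁺ has 36 e⁻ (Z=39), Sr²⁺ has 36 e⁻ (Z=38), Rb⁺ has 36 e⁻ (Z=37), Br⁻ has 36 e⁻ (Z=35), I⁻ has 54 e⁻ (Z=53). Y³⁺ < Sr²⁺ (isoelectronic, higher Z=39 is smaller); Sr²⁺ < Rb⁺ (isoelectronic, higher Z=38 is smaller); Rb⁺ < Br⁻ (both 36 e⁻, Z=37>35); Br⁻ < I⁻ (same group, 1 shell fewer).
Overall: Y³⁺ < Sr²⁺ < Rb⁺ < Br⁻ < I⁻. Sr²⁺ has 1 below it and 3 above. Count: 1.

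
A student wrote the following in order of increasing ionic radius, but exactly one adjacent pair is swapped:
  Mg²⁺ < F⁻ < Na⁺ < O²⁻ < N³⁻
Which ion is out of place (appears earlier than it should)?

Compare adjacent ions: they are isoelectronic (10 e⁻) and Na has more protons than F (11 vs 9), making Na⁺ smaller — yet in this increasing list F⁻ sits before Na⁺. Nothing else is reversed, so F⁻ should move one place to the right.

F⁻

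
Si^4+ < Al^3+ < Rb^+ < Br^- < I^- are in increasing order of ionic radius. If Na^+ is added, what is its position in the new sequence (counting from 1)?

3

Work out protons and electrons: Si^4+ has 10 e⁻ (Z=14), Al^3+ has 10 e⁻ (Z=13), Na^+ has 10 e⁻ (Z=11), Rb^+ has 36 e⁻ (Z=37), Br^- has 36 e⁻ (Z=35), I^- has 54 e⁻ (Z=53). Si^4+ < Al^3+ (isoelectronic, higher Z=14 is smaller); Al^3+ < Na^+ (both 10 e⁻, Z=13>11); Na^+ < Rb^+ (same group, period 3 vs 5); Rb^+ < Br^- (isoelectronic, higher Z=37 is smaller); Br^- < I^- (same group, period 4 vs 5).
Putting Na^+ in gives Si^4+ < Al^3+ < Na^+ < Rb^+ < Br^- < I^-; it lands at slot 3.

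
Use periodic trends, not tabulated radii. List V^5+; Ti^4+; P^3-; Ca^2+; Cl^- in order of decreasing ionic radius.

These species are isoelectronic with 18 electrons. The only difference is the number of protons: V^5+ (Z=23), Ti^4+ (Z=22), Ca^2+ (Z=20), Cl^- (Z=17), P^3- (Z=15). The strongest nuclear pull (V^5+) gives the smallest ion.

P^3- > Cl^- > Ca^2+ > Ti^4+ > V^5+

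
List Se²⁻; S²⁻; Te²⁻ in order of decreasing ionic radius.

All are in the same group with charge -2. Radius grows down the group as n (the outermost shell) increases.

Te²⁻ > Se²⁻ > S²⁻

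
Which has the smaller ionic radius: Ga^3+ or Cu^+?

These species are isoelectronic with 28 electrons. The only difference is the number of protons: Ga^3+ (Z=31), Cu^+ (Z=29). The strongest nuclear pull (Ga^3+) gives the smallest ion.

Ga^3+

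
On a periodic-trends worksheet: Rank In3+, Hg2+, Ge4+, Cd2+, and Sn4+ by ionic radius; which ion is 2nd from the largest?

Cd2+

First list Z and electron count for each: Ge4+: 28 e⁻, Z=32, Sn4+: 46 e⁻, Z=50, In3+: 46 e⁻, Z=49, Cd2+: 46 e⁻, Z=48, Hg2+: 78 e⁻, Z=80. Ge4+ < Sn4+ (same group, 1 shell fewer); Sn4+ < In3+ (both 46 e⁻, Z=50>49); In3+ < Cd2+ (isoelectronic, higher Z=49 is smaller); Cd2+ < Hg2+ (same group, period 5 vs 6).
Ordering: Ge4+ < Sn4+ < In3+ < Cd2+ < Hg2+. The 2nd largest is Cd2+.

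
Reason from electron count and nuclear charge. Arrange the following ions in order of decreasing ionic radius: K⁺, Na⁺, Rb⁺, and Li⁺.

Rb⁺ > K⁺ > Na⁺ > Li⁺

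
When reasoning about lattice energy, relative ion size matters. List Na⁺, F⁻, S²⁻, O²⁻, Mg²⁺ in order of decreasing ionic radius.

S²⁻ > O²⁻ > F⁻ > Na⁺ > Mg²⁺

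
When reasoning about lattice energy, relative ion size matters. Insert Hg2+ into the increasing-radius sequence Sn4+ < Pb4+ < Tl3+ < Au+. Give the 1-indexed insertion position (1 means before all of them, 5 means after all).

4

Sn4+ has 46 e⁻ (Z=50), Pb4+ has 78 e⁻ (Z=82), Tl3+ has 78 e⁻ (Z=81), Hg2+ has 78 e⁻ (Z=80), Au+ has 78 e⁻ (Z=79). Sn4+ < Pb4+ (same group, period 5 vs 6); Pb4+ < Tl3+ (isoelectronic, higher Z=82 is smaller); Tl3+ < Hg2+ (both 78 e⁻, Z=81>80); Hg2+ < Au+ (both 78 e⁻, Z=80>79).
The complete sequence is Sn4+ < Pb4+ < Tl3+ < Hg2+ < Au+. Hg2+ sits at position 4.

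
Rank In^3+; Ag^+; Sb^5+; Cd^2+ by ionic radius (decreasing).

Ag^+ > Cd^2+ > In^3+ > Sb^5+

Isoelectronic series (46 e⁻ each). Size is set by nuclear charge: more protons means a smaller ion. Sb^5+ (Z=51), In^3+ (Z=49), Cd^2+ (Z=48), Ag^+ (Z=47).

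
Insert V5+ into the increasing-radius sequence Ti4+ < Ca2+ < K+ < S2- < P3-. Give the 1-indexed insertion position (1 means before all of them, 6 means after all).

Each ion has 18 electrons. The ranking follows nuclear charge in reverse — greater Z gives a smaller radius. V5+ (Z=23), Ti4+ (Z=22), Ca2+ (Z=20), K+ (Z=19), S2- (Z=16), P3- (Z=15).
With V5+ included the full order is V5+ < Ti4+ < Ca2+ < K+ < S2- < P3-, so it takes position 1.

1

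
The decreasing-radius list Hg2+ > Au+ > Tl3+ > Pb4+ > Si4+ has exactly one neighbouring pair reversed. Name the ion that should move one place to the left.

Au+

Compare adjacent ions: they are isoelectronic (78 e⁻) and Hg has more protons than Au (80 vs 79), making Hg2+ smaller — yet in this decreasing list Hg2+ sits before Au+. Nothing else is reversed, so Au+ should move one place to the left.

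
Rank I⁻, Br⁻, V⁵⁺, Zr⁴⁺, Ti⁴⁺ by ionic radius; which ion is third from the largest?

Zr⁴⁺

Work out protons and electrons: V⁵⁺ has 18 e⁻ (Z=23), Ti⁴⁺ has 18 e⁻ (Z=22), Zr⁴⁺ has 36 e⁻ (Z=40), Br⁻ has 36 e⁻ (Z=35), I⁻ has 54 e⁻ (Z=53). V⁵⁺ < Ti⁴⁺ (both 18 e⁻, Z=23>22); Ti⁴⁺ < Zr⁴⁺ (same group, period 4 vs 5); Zr⁴⁺ < Br⁻ (isoelectronic, higher Z=40 is smaller); Br⁻ < I⁻ (same group, 1 shell fewer).
Full ascending order: V⁵⁺ < Ti⁴⁺ < Zr⁴⁺ < Br⁻ < I⁻. Counting from the largest, position 3 is Zr⁴⁺.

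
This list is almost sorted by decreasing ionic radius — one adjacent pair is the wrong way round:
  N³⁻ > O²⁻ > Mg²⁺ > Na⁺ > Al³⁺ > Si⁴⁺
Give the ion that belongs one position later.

Mg²⁺

Scanning neighbour by neighbour, only Mg²⁺/Na⁺ violates a trend: both have 10 electrons but Z(Mg)=12 > Z(Na)=11, so Mg²⁺ should be the smaller of the two. That makes Mg²⁺ the one sitting a position early relative to where it belongs.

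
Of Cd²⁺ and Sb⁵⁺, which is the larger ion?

Cd²⁺

Isoelectronic series (46 e⁻ each). Size is set by nuclear charge: more protons means a smaller ion. Sb⁵⁺ (Z=51), Cd²⁺ (Z=48).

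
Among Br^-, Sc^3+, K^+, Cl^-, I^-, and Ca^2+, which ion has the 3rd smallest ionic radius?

K^+

Tabulating Z and e⁻: Sc^3+: 18 e⁻, Z=21, Ca^2+: 18 e⁻, Z=20, K^+: 18 e⁻, Z=19, Cl^-: 18 e⁻, Z=17, Br^-: 36 e⁻, Z=35, I^-: 54 e⁻, Z=53. Sc^3+ < Ca^2+ (both 18 e⁻, Z=21>20); Ca^2+ < K^+ (isoelectronic, higher Z=20 is smaller); K^+ < Cl^- (both 18 e⁻, Z=19>17); Cl^- < Br^- (same group, period 3 vs 4); Br^- < I^- (same group, 1 shell fewer).
Ordering: Sc^3+ < Ca^2+ < K^+ < Cl^- < Br^- < I^-. The 3rd smallest is K^+.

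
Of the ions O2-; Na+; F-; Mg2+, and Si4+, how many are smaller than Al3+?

Isoelectronic series (10 e⁻ each). Size is set by nuclear charge: more protons means a smaller ion. Si4+ (Z=14), Al3+ (Z=13), Mg2+ (Z=12), Na+ (Z=11), F- (Z=9), O2- (Z=8).
Overall: Si4+ < Al3+ < Mg2+ < Na+ < F- < O2-. Al3+ has 1 below it and 4 above. So 1 is smaller.

1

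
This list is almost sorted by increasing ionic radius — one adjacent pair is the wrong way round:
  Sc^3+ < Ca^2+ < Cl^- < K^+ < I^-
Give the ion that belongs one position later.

Cl^-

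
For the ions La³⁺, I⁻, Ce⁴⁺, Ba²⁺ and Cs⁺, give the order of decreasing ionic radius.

All of these have 54 electrons (isoelectronic). With the same electron cloud, the ion with the most protons pulls it in tightest. Nuclear charges: Ce⁴⁺ (Z=58), La³⁺ (Z=57), Ba²⁺ (Z=56), Cs⁺ (Z=55), I⁻ (Z=53). Highest Z is smallest.

I⁻ > Cs⁺ > Ba²⁺ > La³⁺ > Ce⁴⁺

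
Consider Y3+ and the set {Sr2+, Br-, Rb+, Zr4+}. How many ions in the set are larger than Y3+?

Each ion has 36 electrons. The ranking follows nuclear charge in reverse — greater Z gives a smaller radius. Zr4+ (Z=40), Y3+ (Z=39), Sr2+ (Z=38), Rb+ (Z=37), Br- (Z=35).
Overall: Zr4+ < Y3+ < Sr2+ < Rb+ < Br-. Y3+ has 1 below it and 3 above. So 3 are larger.

3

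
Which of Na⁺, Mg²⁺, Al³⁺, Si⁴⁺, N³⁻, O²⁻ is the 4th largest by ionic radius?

Mg²⁺

These species are isoelectronic with 10 electrons. The only difference is the number of protons: Si⁴⁺ (Z=14), Al³⁺ (Z=13), Mg²⁺ (Z=12), Na⁺ (Z=11), O²⁻ (Z=8), N³⁻ (Z=7). The strongest nuclear pull (Si⁴⁺) gives the smallest ion.
Ordering: Si⁴⁺ < Al³⁺ < Mg²⁺ < Na⁺ < O²⁻ < N³⁻. The 4th largest is Mg²⁺.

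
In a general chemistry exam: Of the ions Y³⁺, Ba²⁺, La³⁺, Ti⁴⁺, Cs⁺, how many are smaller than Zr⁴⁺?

1

Ti⁴⁺: 18 e⁻, Z=22, Zr⁴⁺: 36 e⁻, Z=40, Y³⁺: 36 e⁻, Z=39, La³⁺: 54 e⁻, Z=57, Ba²⁺: 54 e⁻, Z=56, Cs⁺: 54 e⁻, Z=55. Ti⁴⁺ < Zr⁴⁺ (same group, period 4 vs 5); Zr⁴⁺ < Y³⁺ (both 36 e⁻, Z=40>39); Y³⁺ < La³⁺ (same group, period 5 vs 6); La³⁺ < Ba²⁺ (both 54 e⁻, Z=57>56); Ba²⁺ < Cs⁺ (both 54 e⁻, Z=56>55).
Overall: Ti⁴⁺ < Zr⁴⁺ < Y³⁺ < La³⁺ < Ba²⁺ < Cs⁺. Zr⁴⁺ has 1 below it and 4 above. Count: 1.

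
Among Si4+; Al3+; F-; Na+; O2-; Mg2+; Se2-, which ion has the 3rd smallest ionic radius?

Si4+ (Z=14, 10 e⁻), Al3+ (Z=13, 10 e⁻), Mg2+ (Z=12, 10 e⁻), Na+ (Z=11, 10 e⁻), F- (Z=9, 10 e⁻), O2- (Z=8, 10 e⁻), Se2- (Z=34, 36 e⁻). Si4+ < Al3+ (isoelectronic, higher Z=14 is smaller); Al3+ < Mg2+ (isoelectronic, higher Z=13 is smaller); Mg2+ < Na+ (both 10 e⁻, Z=12>11); Na+ < F- (isoelectronic, higher Z=11 is smaller); F- < O2- (isoelectronic, higher Z=9 is smaller); O2- < Se2- (same group, period 2 vs 4).
That gives Si4+ < Al3+ < Mg2+ < Na+ < F- < O2- < Se2-. From the smallest end, number 3 is Mg2+.

Mg2+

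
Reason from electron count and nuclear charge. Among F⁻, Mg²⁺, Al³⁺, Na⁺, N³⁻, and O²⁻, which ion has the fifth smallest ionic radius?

O²⁻

Each ion has 10 electrons. The ranking follows nuclear charge in reverse — greater Z gives a smaller radius. Al³⁺ (Z=13), Mg²⁺ (Z=12), Na⁺ (Z=11), F⁻ (Z=9), O²⁻ (Z=8), N³⁻ (Z=7).
So the order is Al³⁺ < Mg²⁺ < Na⁺ < F⁻ < O²⁻ < N³⁻; the 5th-smallest ion is O²⁻.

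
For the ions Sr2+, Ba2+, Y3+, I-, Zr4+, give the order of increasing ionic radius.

Zr4+ < Y3+ < Sr2+ < Ba2+ < I-

First list Z and electron count for each: Zr4+ has 36 e⁻ (Z=40), Y3+ has 36 e⁻ (Z=39), Sr2+ has 36 e⁻ (Z=38), Ba2+ has 54 e⁻ (Z=56), I- has 54 e⁻ (Z=53). Zr4+ < Y3+ (both 36 e⁻, Z=40>39); Y3+ < Sr2+ (both 36 e⁻, Z=39>38); Sr2+ < Ba2+ (same group, period 5 vs 6); Ba2+ < I- (isoelectronic, higher Z=56 is smaller).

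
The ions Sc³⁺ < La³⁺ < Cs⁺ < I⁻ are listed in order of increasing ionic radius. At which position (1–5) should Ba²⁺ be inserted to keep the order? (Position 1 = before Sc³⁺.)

3

Sc³⁺ (Z=21, 18 e⁻), La³⁺ (Z=57, 54 e⁻), Ba²⁺ (Z=56, 54 e⁻), Cs⁺ (Z=55, 54 e⁻), I⁻ (Z=53, 54 e⁻). Sc³⁺ < La³⁺ (same group, 2 shells fewer); La³⁺ < Ba²⁺ (both 54 e⁻, Z=57>56); Ba²⁺ < Cs⁺ (both 54 e⁻, Z=56>55); Cs⁺ < I⁻ (isoelectronic, higher Z=55 is smaller).
Putting Ba²⁺ in gives Sc³⁺ < La³⁺ < Ba²⁺ < Cs⁺ < I⁻; it lands at slot 3.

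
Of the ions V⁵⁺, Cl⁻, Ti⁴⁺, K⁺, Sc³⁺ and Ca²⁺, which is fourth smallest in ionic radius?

Ca²⁺

All of these have 18 electrons (isoelectronic). With the same electron cloud, the ion with the most protons pulls it in tightest. Nuclear charges: V⁵⁺ (Z=23), Ti⁴⁺ (Z=22), Sc³⁺ (Z=21), Ca²⁺ (Z=20), K⁺ (Z=19), Cl⁻ (Z=17). Highest Z is smallest.
So the order is V⁵⁺ < Ti⁴⁺ < Sc³⁺ < Ca²⁺ < K⁺ < Cl⁻; the 4th-smallest ion is Ca²⁺.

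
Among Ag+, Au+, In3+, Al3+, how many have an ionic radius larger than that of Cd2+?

2

Tabulating Z and e⁻: Al3+: 10 e⁻, Z=13, In3+: 46 e⁻, Z=49, Cd2+: 46 e⁻, Z=48, Ag+: 46 e⁻, Z=47, Au+: 78 e⁻, Z=79. Al3+ < In3+ (same group, 2 shells fewer); In3+ < Cd2+ (both 46 e⁻, Z=49>48); Cd2+ < Ag+ (both 46 e⁻, Z=48>47); Ag+ < Au+ (same group, 1 shell fewer).
Overall: Al3+ < In3+ < Cd2+ < Ag+ < Au+. Cd2+ has 2 below it and 2 above. That's 2.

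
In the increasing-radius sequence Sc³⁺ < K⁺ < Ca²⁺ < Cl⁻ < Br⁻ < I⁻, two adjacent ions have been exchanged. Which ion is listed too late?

Ca²⁺

Check each adjacent pair. K⁺ and Ca²⁺ are reversed: both have 18 electrons but Z(Ca)=20 > Z(K)=19, so Ca²⁺ should be the smaller of the two. No other neighbouring pair contradicts the periodic trends, so Ca²⁺ is the ion listed too late.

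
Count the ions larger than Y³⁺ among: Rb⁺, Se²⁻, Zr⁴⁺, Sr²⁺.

3

Each ion has 36 electrons. The ranking follows nuclear charge in reverse — greater Z gives a smaller radius. Zr⁴⁺ (Z=40), Y³⁺ (Z=39), Sr²⁺ (Z=38), Rb⁺ (Z=37), Se²⁻ (Z=34).
Overall: Zr⁴⁺ < Y³⁺ < Sr²⁺ < Rb⁺ < Se²⁻. Y³⁺ has 1 below it and 3 above. That's 3.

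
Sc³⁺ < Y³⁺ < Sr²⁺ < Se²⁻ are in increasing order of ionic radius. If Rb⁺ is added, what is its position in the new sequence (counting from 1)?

4

Tabulating Z and e⁻: Sc³⁺: 18 e⁻, Z=21, Y³⁺: 36 e⁻, Z=39, Sr²⁺: 36 e⁻, Z=38, Rb⁺: 36 e⁻, Z=37, Se²⁻: 36 e⁻, Z=34. Sc³⁺ < Y³⁺ (same group, 1 shell fewer); Y³⁺ < Sr²⁺ (both 36 e⁻, Z=39>38); Sr²⁺ < Rb⁺ (isoelectronic, higher Z=38 is smaller); Rb⁺ < Se²⁻ (both 36 e⁻, Z=37>34).
With Rb⁺ included the full order is Sc³⁺ < Y³⁺ < Sr²⁺ < Rb⁺ < Se²⁻, so it takes position 4.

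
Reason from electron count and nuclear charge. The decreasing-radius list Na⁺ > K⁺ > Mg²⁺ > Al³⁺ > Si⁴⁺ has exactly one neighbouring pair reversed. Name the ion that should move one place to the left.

Compare adjacent ions: both in group 1 with the same charge; Na⁺ (period 3) has the smaller radius — yet in this decreasing list Na⁺ sits before K⁺. Nothing else is reversed, so K⁺ should move one place to the left.

K⁺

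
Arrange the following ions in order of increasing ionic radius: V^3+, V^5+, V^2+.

V^5+ < V^3+ < V^2+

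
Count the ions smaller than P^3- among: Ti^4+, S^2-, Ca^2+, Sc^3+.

Isoelectronic series (18 e⁻ each). Size is set by nuclear charge: more protons means a smaller ion. Ti^4+ (Z=22), Sc^3+ (Z=21), Ca^2+ (Z=20), S^2- (Z=16), P^3- (Z=15).
Relative to P^3-, the ions that are smaller are Ti^4+, Sc^3+, Ca^2+, S^2-. Count: 4.

4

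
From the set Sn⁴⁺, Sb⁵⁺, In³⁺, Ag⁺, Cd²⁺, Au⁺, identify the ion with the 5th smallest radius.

Ag⁺

Electron counts and nuclear charges: Sb⁵⁺ has 46 e⁻ (Z=51), Sn⁴⁺ has 46 e⁻ (Z=50), In³⁺ has 46 e⁻ (Z=49), Cd²⁺ has 46 e⁻ (Z=48), Ag⁺ has 46 e⁻ (Z=47), Au⁺ has 78 e⁻ (Z=79). Sb⁵⁺ < Sn⁴⁺ (isoelectronic, higher Z=51 is smaller); Sn⁴⁺ < In³⁺ (both 46 e⁻, Z=50>49); In³⁺ < Cd²⁺ (isoelectronic, higher Z=49 is smaller); Cd²⁺ < Ag⁺ (both 46 e⁻, Z=48>47); Ag⁺ < Au⁺ (same group, 1 shell fewer).
Ordering: Sb⁵⁺ < Sn⁴⁺ < In³⁺ < Cd²⁺ < Ag⁺ < Au⁺. The 5th smallest is Ag⁺.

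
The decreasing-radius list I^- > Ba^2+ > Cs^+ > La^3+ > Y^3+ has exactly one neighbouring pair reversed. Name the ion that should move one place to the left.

The pair Ba^2+, Cs^+ is the wrong way round — both have 54 electrons but Z(Ba)=56 > Z(Cs)=55, so Ba^2+ should be the smaller of the two. All other adjacent pairs agree with periodic trends, so Cs^+ is the misplaced ion.

Cs^+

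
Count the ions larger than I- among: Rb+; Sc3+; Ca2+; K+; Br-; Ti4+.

0

Tabulating Z and e⁻: Ti4+: 18 e⁻, Z=22, Sc3+: 18 e⁻, Z=21, Ca2+: 18 e⁻, Z=20, K+: 18 e⁻, Z=19, Rb+: 36 e⁻, Z=37, Br-: 36 e⁻, Z=35, I-: 54 e⁻, Z=53. Ti4+ < Sc3+ (both 18 e⁻, Z=22>21); Sc3+ < Ca2+ (isoelectronic, higher Z=21 is smaller); Ca2+ < K+ (both 18 e⁻, Z=20>19); K+ < Rb+ (same group, 1 shell fewer); Rb+ < Br- (both 36 e⁻, Z=37>35); Br- < I- (same group, 1 shell fewer).
Placing each against I-: smaller — Ti4+, Sc3+, Ca2+, K+, Rb+, Br-; larger — none. That's 0.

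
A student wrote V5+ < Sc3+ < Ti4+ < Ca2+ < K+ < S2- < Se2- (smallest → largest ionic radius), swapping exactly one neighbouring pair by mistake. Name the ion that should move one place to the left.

The pair Sc3+, Ti4+ is the wrong way round — both have 18 electrons but Z(Ti)=22 > Z(Sc)=21, so Ti4+ should be the smaller of the two. All other adjacent pairs agree with periodic trends, so Ti4+ is the misplaced ion.

Ti4+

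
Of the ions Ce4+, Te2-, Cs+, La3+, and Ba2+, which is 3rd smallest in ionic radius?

Each ion has 54 electrons. The ranking follows nuclear charge in reverse — greater Z gives a smaller radius. Ce4+ (Z=58), La3+ (Z=57), Ba2+ (Z=56), Cs+ (Z=55), Te2- (Z=52).
So the order is Ce4+ < La3+ < Ba2+ < Cs+ < Te2-; the 3rd-smallest ion is Ba2+.

Ba2+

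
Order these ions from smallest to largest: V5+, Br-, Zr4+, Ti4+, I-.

First list Z and electron count for each: V5+ (Z=23, 18 e⁻), Ti4+ (Z=22, 18 e⁻), Zr4+ (Z=40, 36 e⁻), Br- (Z=35, 36 e⁻), I- (Z=53, 54 e⁻). V5+ < Ti4+ (isoelectronic, higher Z=23 is smaller); Ti4+ < Zr4+ (same group, period 4 vs 5); Zr4+ < Br- (isoelectronic, higher Z=40 is smaller); Br- < I- (same group, period 4 vs 5).

V5+ < Ti4+ < Zr4+ < Br- < I-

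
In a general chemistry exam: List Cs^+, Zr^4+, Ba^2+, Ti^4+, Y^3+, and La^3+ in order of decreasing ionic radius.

Cs^+ > Ba^2+ > La^3+ > Y^3+ > Zr^4+ > Ti^4+

First list Z and electron count for each: Ti^4+: 18 e⁻, Z=22, Zr^4+: 36 e⁻, Z=40, Y^3+: 36 e⁻, Z=39, La^3+: 54 e⁻, Z=57, Ba^2+: 54 e⁻, Z=56, Cs^+: 54 e⁻, Z=55. Ti^4+ < Zr^4+ (same group, period 4 vs 5); Zr^4+ < Y^3+ (both 36 e⁻, Z=40>39); Y^3+ < La^3+ (same group, 1 shell fewer); La^3+ < Ba^2+ (both 54 e⁻, Z=57>56); Ba^2+ < Cs^+ (isoelectronic, higher Z=56 is smaller).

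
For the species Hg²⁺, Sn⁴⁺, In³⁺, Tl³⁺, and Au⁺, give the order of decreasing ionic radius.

Au⁺ > Hg²⁺ > Tl³⁺ > In³⁺ > Sn⁴⁺

Sn⁴⁺ has 46 e⁻ (Z=50), In³⁺ has 46 e⁻ (Z=49), Tl³⁺ has 78 e⁻ (Z=81), Hg²⁺ has 78 e⁻ (Z=80), Au⁺ has 78 e⁻ (Z=79). Sn⁴⁺ < In³⁺ (isoelectronic, higher Z=50 is smaller); In³⁺ < Tl³⁺ (same group, period 5 vs 6); Tl³⁺ < Hg²⁺ (both 78 e⁻, Z=81>80); Hg²⁺ < Au⁺ (both 78 e⁻, Z=80>79).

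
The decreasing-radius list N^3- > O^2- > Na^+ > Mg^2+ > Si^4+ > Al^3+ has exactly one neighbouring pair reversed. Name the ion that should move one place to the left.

Scanning neighbour by neighbour, only Si^4+/Al^3+ violates a trend: both have 10 electrons but Z(Si)=14 > Z(Al)=13, so Si^4+ should be the smaller of the two. That makes Al^3+ the one sitting a position late relative to where it belongs.

Al^3+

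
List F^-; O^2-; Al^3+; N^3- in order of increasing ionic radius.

Each ion has 10 electrons. The ranking follows nuclear charge in reverse — greater Z gives a smaller radius. Al^3+ (Z=13), F^- (Z=9), O^2- (Z=8), N^3- (Z=7).

Al^3+ < F^- < O^2- < N^3-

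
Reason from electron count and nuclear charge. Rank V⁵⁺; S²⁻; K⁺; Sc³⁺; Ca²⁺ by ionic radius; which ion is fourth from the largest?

Sc³⁺

These species are isoelectronic with 18 electrons. The only difference is the number of protons: V⁵⁺ (Z=23), Sc³⁺ (Z=21), Ca²⁺ (Z=20), K⁺ (Z=19), S²⁻ (Z=16). The strongest nuclear pull (V⁵⁺) gives the smallest ion.
Full ascending order: V⁵⁺ < Sc³⁺ < Ca²⁺ < K⁺ < S²⁻. Counting from the largest, position 4 is Sc³⁺.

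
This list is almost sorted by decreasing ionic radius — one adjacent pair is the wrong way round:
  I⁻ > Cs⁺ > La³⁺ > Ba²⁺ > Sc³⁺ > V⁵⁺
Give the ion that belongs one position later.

The pair La³⁺, Ba²⁺ is the wrong way round — both have 54 electrons but Z(La)=57 > Z(Ba)=56, so La³⁺ should be the smaller of the two. All other adjacent pairs agree with periodic trends, so La³⁺ is the misplaced ion.

La³⁺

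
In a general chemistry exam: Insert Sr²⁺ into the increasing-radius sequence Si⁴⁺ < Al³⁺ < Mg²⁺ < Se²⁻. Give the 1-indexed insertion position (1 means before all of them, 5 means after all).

Tabulating Z and e⁻: Si⁴⁺ (Z=14, 10 e⁻), Al³⁺ (Z=13, 10 e⁻), Mg²⁺ (Z=12, 10 e⁻), Sr²⁺ (Z=38, 36 e⁻), Se²⁻ (Z=34, 36 e⁻). Si⁴⁺ < Al³⁺ (isoelectronic, higher Z=14 is smaller); Al³⁺ < Mg²⁺ (isoelectronic, higher Z=13 is smaller); Mg²⁺ < Sr²⁺ (same group, 2 shells fewer); Sr²⁺ < Se²⁻ (isoelectronic, higher Z=38 is smaller).
The complete sequence is Si⁴⁺ < Al³⁺ < Mg²⁺ < Sr²⁺ < Se²⁻. Sr²⁺ sits at position 4.

4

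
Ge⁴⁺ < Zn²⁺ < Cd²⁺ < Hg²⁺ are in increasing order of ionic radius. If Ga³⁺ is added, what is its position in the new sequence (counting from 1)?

2

Work out protons and electrons: Ge⁴⁺: 28 e⁻, Z=32, Ga³⁺: 28 e⁻, Z=31, Zn²⁺: 28 e⁻, Z=30, Cd²⁺: 46 e⁻, Z=48, Hg²⁺: 78 e⁻, Z=80. Ge⁴⁺ < Ga³⁺ (both 28 e⁻, Z=32>31); Ga³⁺ < Zn²⁺ (isoelectronic, higher Z=31 is smaller); Zn²⁺ < Cd²⁺ (same group, period 4 vs 5); Cd²⁺ < Hg²⁺ (same group, 1 shell fewer).
With Ga³⁺ included the full order is Ge⁴⁺ < Ga³⁺ < Zn²⁺ < Cd²⁺ < Hg²⁺, so it takes position 2.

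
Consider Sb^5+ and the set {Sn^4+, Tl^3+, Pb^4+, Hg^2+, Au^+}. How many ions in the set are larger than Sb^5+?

Sb^5+ has 46 e⁻ (Z=51), Sn^4+ has 46 e⁻ (Z=50), Pb^4+ has 78 e⁻ (Z=82), Tl^3+ has 78 e⁻ (Z=81), Hg^2+ has 78 e⁻ (Z=80), Au^+ has 78 e⁻ (Z=79). Sb^5+ < Sn^4+ (both 46 e⁻, Z=51>50); Sn^4+ < Pb^4+ (same group, 1 shell fewer); Pb^4+ < Tl^3+ (both 78 e⁻, Z=82>81); Tl^3+ < Hg^2+ (isoelectronic, higher Z=81 is smaller); Hg^2+ < Au^+ (isoelectronic, higher Z=80 is smaller).
Relative to Sb^5+, the ions that are larger are Sn^4+, Pb^4+, Tl^3+, Hg^2+, Au^+. That's 5.

5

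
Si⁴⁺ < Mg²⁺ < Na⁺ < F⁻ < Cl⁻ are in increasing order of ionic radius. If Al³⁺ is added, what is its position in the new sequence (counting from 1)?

2

Work out protons and electrons: Si⁴⁺: 10 e⁻, Z=14, Al³⁺: 10 e⁻, Z=13, Mg²⁺: 10 e⁻, Z=12, Na⁺: 10 e⁻, Z=11, F⁻: 10 e⁻, Z=9, Cl⁻: 18 e⁻, Z=17. Si⁴⁺ < Al³⁺ (isoelectronic, higher Z=14 is smaller); Al³⁺ < Mg²⁺ (both 10 e⁻, Z=13>12); Mg²⁺ < Na⁺ (both 10 e⁻, Z=12>11); Na⁺ < F⁻ (both 10 e⁻, Z=11>9); F⁻ < Cl⁻ (same group, period 2 vs 3).
Merged order: Si⁴⁺ < Al³⁺ < Mg²⁺ < Na⁺ < F⁻ < Cl⁻ — Al³⁺ is number 2.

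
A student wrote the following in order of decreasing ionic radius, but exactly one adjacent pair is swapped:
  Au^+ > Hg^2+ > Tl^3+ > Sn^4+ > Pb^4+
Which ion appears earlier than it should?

The pair Sn^4+, Pb^4+ is the wrong way round — same group and charge — period 5 sits above period 6, so Sn^4+ is smaller. All other adjacent pairs agree with periodic trends, so Sn^4+ is the misplaced ion.

Sn^4+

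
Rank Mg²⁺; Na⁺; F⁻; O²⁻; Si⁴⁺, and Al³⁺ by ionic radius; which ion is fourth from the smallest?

All of these have 10 electrons (isoelectronic). With the same electron cloud, the ion with the most protons pulls it in tightest. Nuclear charges: Si⁴⁺ (Z=14), Al³⁺ (Z=13), Mg²⁺ (Z=12), Na⁺ (Z=11), F⁻ (Z=9), O²⁻ (Z=8). Highest Z is smallest.
Ordering: Si⁴⁺ < Al³⁺ < Mg²⁺ < Na⁺ < F⁻ < O²⁻. The fourth smallest is Na⁺.

Na⁺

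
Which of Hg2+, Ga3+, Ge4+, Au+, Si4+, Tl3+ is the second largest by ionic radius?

Tabulating Z and e⁻: Si4+ (Z=14, 10 e⁻), Ge4+ (Z=32, 28 e⁻), Ga3+ (Z=31, 28 e⁻), Tl3+ (Z=81, 78 e⁻), Hg2+ (Z=80, 78 e⁻), Au+ (Z=79, 78 e⁻). Si4+ < Ge4+ (same group, period 3 vs 4); Ge4+ < Ga3+ (both 28 e⁻, Z=32>31); Ga3+ < Tl3+ (same group, 2 shells fewer); Tl3+ < Hg2+ (isoelectronic, higher Z=81 is smaller); Hg2+ < Au+ (isoelectronic, higher Z=80 is smaller).
Full ascending order: Si4+ < Ge4+ < Ga3+ < Tl3+ < Hg2+ < Au+. Counting from the largest, position 2 is Hg2+.

Hg2+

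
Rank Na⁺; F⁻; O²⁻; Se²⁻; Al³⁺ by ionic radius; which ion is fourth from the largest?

Na⁺

Al³⁺ (Z=13, 10 e⁻), Na⁺ (Z=11, 10 e⁻), F⁻ (Z=9, 10 e⁻), O²⁻ (Z=8, 10 e⁻), Se²⁻ (Z=34, 36 e⁻). Al³⁺ < Na⁺ (both 10 e⁻, Z=13>11); Na⁺ < F⁻ (isoelectronic, higher Z=11 is smaller); F⁻ < O²⁻ (isoelectronic, higher Z=9 is smaller); O²⁻ < Se²⁻ (same group, 2 shells fewer).
So the order is Al³⁺ < Na⁺ < F⁻ < O²⁻ < Se²⁻; the 4th-largest ion is Na⁺.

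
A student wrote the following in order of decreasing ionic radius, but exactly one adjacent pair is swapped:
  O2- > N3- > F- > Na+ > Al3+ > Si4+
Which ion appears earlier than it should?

O2-

Check each adjacent pair. O2- and N3- are reversed: O2- and N3- share 10 electrons; the higher nuclear charge on O (Z=8) contracts it more, so O2- < N3-. No other neighbouring pair contradicts the periodic trends, so O2- is the ion listed too early.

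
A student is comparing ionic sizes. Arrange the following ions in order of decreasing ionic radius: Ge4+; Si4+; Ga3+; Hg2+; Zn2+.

Hg2+ > Zn2+ > Ga3+ > Ge4+ > Si4+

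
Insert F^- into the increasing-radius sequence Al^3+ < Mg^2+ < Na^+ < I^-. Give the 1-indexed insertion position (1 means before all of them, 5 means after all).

4

Tabulating Z and e⁻: Al^3+ (Z=13, 10 e⁻), Mg^2+ (Z=12, 10 e⁻), Na^+ (Z=11, 10 e⁻), F^- (Z=9, 10 e⁻), I^- (Z=53, 54 e⁻). Al^3+ < Mg^2+ (isoelectronic, higher Z=13 is smaller); Mg^2+ < Na^+ (both 10 e⁻, Z=12>11); Na^+ < F^- (isoelectronic, higher Z=11 is smaller); F^- < I^- (same group, period 2 vs 5).
Putting F^- in gives Al^3+ < Mg^2+ < Na^+ < F^- < I^-; it lands at slot 4.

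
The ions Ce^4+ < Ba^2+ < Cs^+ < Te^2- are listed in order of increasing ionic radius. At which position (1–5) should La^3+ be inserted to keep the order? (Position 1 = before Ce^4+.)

2

Isoelectronic series (54 e⁻ each). Size is set by nuclear charge: more protons means a smaller ion. Ce^4+ (Z=58), La^3+ (Z=57), Ba^2+ (Z=56), Cs^+ (Z=55), Te^2- (Z=52).
The complete sequence is Ce^4+ < La^3+ < Ba^2+ < Cs^+ < Te^2-. La^3+ sits at position 2.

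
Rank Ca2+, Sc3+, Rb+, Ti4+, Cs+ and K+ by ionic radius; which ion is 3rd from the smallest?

First list Z and electron count for each: Ti4+ (Z=22, 18 e⁻), Sc3+ (Z=21, 18 e⁻), Ca2+ (Z=20, 18 e⁻), K+ (Z=19, 18 e⁻), Rb+ (Z=37, 36 e⁻), Cs+ (Z=55, 54 e⁻). Ti4+ < Sc3+ (both 18 e⁻, Z=22>21); Sc3+ < Ca2+ (isoelectronic, higher Z=21 is smaller); Ca2+ < K+ (both 18 e⁻, Z=20>19); K+ < Rb+ (same group, 1 shell fewer); Rb+ < Cs+ (same group, period 5 vs 6).
So the order is Ti4+ < Sc3+ < Ca2+ < K+ < Rb+ < Cs+; the 3rd-smallest ion is Ca2+.

Ca2+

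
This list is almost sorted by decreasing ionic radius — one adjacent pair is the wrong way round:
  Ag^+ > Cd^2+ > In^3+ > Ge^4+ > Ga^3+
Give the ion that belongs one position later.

Ge^4+

The pair Ge^4+, Ga^3+ is the wrong way round — both have 28 electrons but Z(Ge)=32 > Z(Ga)=31, so Ge^4+ should be the smaller of the two. All other adjacent pairs agree with periodic trends, so Ge^4+ is the misplaced ion.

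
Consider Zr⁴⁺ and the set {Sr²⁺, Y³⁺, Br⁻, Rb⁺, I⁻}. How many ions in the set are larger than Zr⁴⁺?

Work out protons and electrons: Zr⁴⁺ (Z=40, 36 e⁻), Y³⁺ (Z=39, 36 e⁻), Sr²⁺ (Z=38, 36 e⁻), Rb⁺ (Z=37, 36 e⁻), Br⁻ (Z=35, 36 e⁻), I⁻ (Z=53, 54 e⁻). Zr⁴⁺ < Y³⁺ (isoelectronic, higher Z=40 is smaller); Y³⁺ < Sr²⁺ (isoelectronic, higher Z=39 is smaller); Sr²⁺ < Rb⁺ (isoelectronic, higher Z=38 is smaller); Rb⁺ < Br⁻ (both 36 e⁻, Z=37>35); Br⁻ < I⁻ (same group, 1 shell fewer).
Overall: Zr⁴⁺ < Y³⁺ < Sr²⁺ < Rb⁺ < Br⁻ < I⁻. Zr⁴⁺ has 0 below it and 5 above. Count: 5.

5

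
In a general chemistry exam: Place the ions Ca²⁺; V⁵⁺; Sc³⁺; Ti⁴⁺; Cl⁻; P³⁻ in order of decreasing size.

P³⁻ > Cl⁻ > Ca²⁺ > Sc³⁺ > Ti⁴⁺ > V⁵⁺

These species are isoelectronic with 18 electrons. The only difference is the number of protons: V⁵⁺ (Z=23), Ti⁴⁺ (Z=22), Sc³⁺ (Z=21), Ca²⁺ (Z=20), Cl⁻ (Z=17), P³⁻ (Z=15). The strongest nuclear pull (V⁵⁺) gives the smallest ion.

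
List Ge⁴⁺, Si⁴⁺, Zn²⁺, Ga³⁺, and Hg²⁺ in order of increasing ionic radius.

Si⁴⁺ (Z=14, 10 e⁻), Ge⁴⁺ (Z=32, 28 e⁻), Ga³⁺ (Z=31, 28 e⁻), Zn²⁺ (Z=30, 28 e⁻), Hg²⁺ (Z=80, 78 e⁻). Si⁴⁺ < Ge⁴⁺ (same group, period 3 vs 4); Ge⁴⁺ < Ga³⁺ (both 28 e⁻, Z=32>31); Ga³⁺ < Zn²⁺ (both 28 e⁻, Z=31>30); Zn²⁺ < Hg²⁺ (same group, 2 shells fewer).

Si⁴⁺ < Ge⁴⁺ < Ga³⁺ < Zn²⁺ < Hg²⁺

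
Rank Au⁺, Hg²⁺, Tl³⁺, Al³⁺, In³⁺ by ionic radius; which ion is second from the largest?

Work out protons and electrons: Al³⁺ (Z=13, 10 e⁻), In³⁺ (Z=49, 46 e⁻), Tl³⁺ (Z=81, 78 e⁻), Hg²⁺ (Z=80, 78 e⁻), Au⁺ (Z=79, 78 e⁻). Al³⁺ < In³⁺ (same group, 2 shells fewer); In³⁺ < Tl³⁺ (same group, period 5 vs 6); Tl³⁺ < Hg²⁺ (both 78 e⁻, Z=81>80); Hg²⁺ < Au⁺ (both 78 e⁻, Z=80>79).
Ordering: Al³⁺ < In³⁺ < Tl³⁺ < Hg²⁺ < Au⁺. The second largest is Hg²⁺.

Hg²⁺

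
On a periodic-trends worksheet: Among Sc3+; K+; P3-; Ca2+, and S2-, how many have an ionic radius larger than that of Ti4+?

Isoelectronic series (18 e⁻ each). Size is set by nuclear charge: more protons means a smaller ion. Ti4+ (Z=22), Sc3+ (Z=21), Ca2+ (Z=20), K+ (Z=19), S2- (Z=16), P3- (Z=15).
Placing each against Ti4+: smaller — none; larger — Sc3+, Ca2+, K+, S2-, P3-. That's 5.

5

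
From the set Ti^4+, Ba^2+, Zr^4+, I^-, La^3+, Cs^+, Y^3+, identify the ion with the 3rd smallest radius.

Y^3+

Tabulating Z and e⁻: Ti^4+ (Z=22, 18 e⁻), Zr^4+ (Z=40, 36 e⁻), Y^3+ (Z=39, 36 e⁻), La^3+ (Z=57, 54 e⁻), Ba^2+ (Z=56, 54 e⁻), Cs^+ (Z=55, 54 e⁻), I^- (Z=53, 54 e⁻). Ti^4+ < Zr^4+ (same group, period 4 vs 5); Zr^4+ < Y^3+ (isoelectronic, higher Z=40 is smaller); Y^3+ < La^3+ (same group, period 5 vs 6); La^3+ < Ba^2+ (isoelectronic, higher Z=57 is smaller); Ba^2+ < Cs^+ (both 54 e⁻, Z=56>55); Cs^+ < I^- (isoelectronic, higher Z=55 is smaller).
Ordering: Ti^4+ < Zr^4+ < Y^3+ < La^3+ < Ba^2+ < Cs^+ < I^-. The 3rd smallest is Y^3+.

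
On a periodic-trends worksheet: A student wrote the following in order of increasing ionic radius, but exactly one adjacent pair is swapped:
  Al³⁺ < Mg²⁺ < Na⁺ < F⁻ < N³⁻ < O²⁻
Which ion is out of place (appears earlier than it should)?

N³⁻

Scanning neighbour by neighbour, only N³⁻/O²⁻ violates a trend: O²⁻ and N³⁻ share 10 electrons; the higher nuclear charge on O (Z=8) contracts it more, so O²⁻ < N³⁻. That makes N³⁻ the one sitting a position early relative to where it belongs.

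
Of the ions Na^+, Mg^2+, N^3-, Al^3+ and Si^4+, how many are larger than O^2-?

Each ion has 10 electrons. The ranking follows nuclear charge in reverse — greater Z gives a smaller radius. Si^4+ (Z=14), Al^3+ (Z=13), Mg^2+ (Z=12), Na^+ (Z=11), O^2- (Z=8), N^3- (Z=7).
Ordering all of them (including O^2-) by radius gives Si^4+ < Al^3+ < Mg^2+ < Na^+ < O^2- < N^3-. That's 1.

1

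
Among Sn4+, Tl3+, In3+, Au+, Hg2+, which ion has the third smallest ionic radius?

Tl3+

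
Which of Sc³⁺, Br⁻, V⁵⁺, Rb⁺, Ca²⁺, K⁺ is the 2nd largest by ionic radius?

Rb⁺

Tabulating Z and e⁻: V⁵⁺ (Z=23, 18 e⁻), Sc³⁺ (Z=21, 18 e⁻), Ca²⁺ (Z=20, 18 e⁻), K⁺ (Z=19, 18 e⁻), Rb⁺ (Z=37, 36 e⁻), Br⁻ (Z=35, 36 e⁻). V⁵⁺ < Sc³⁺ (isoelectronic, higher Z=23 is smaller); Sc³⁺ < Ca²⁺ (both 18 e⁻, Z=21>20); Ca²⁺ < K⁺ (isoelectronic, higher Z=20 is smaller); K⁺ < Rb⁺ (same group, 1 shell fewer); Rb⁺ < Br⁻ (both 36 e⁻, Z=37>35).
So the order is V⁵⁺ < Sc³⁺ < Ca²⁺ < K⁺ < Rb⁺ < Br⁻; the 2nd-largest ion is Rb⁺.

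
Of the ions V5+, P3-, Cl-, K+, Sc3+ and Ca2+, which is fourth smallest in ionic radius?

These species are isoelectronic with 18 electrons. The only difference is the number of protons: V5+ (Z=23), Sc3+ (Z=21), Ca2+ (Z=20), K+ (Z=19), Cl- (Z=17), P3- (Z=15). The strongest nuclear pull (V5+) gives the smallest ion.
So the order is V5+ < Sc3+ < Ca2+ < K+ < Cl- < P3-; the 4th-smallest ion is K+.

K+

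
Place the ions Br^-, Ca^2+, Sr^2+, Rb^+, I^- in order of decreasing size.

I^- > Br^- > Rb^+ > Sr^2+ > Ca^2+

Electron counts and nuclear charges: Ca^2+ has 18 e⁻ (Z=20), Sr^2+ has 36 e⁻ (Z=38), Rb^+ has 36 e⁻ (Z=37), Br^- has 36 e⁻ (Z=35), I^- has 54 e⁻ (Z=53). Ca^2+ < Sr^2+ (same group, 1 shell fewer); Sr^2+ < Rb^+ (isoelectronic, higher Z=38 is smaller); Rb^+ < Br^- (both 36 e⁻, Z=37>35); Br^- < I^- (same group, period 4 vs 5).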